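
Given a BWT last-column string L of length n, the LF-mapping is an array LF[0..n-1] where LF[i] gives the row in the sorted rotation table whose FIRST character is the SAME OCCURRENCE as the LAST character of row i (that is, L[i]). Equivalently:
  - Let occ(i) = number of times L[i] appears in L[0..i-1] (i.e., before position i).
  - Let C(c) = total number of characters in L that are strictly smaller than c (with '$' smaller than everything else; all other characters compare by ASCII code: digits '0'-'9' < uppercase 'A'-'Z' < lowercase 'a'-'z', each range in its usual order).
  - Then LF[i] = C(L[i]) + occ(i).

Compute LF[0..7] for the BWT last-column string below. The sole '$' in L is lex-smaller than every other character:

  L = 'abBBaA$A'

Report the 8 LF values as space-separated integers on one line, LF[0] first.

Char counts: '$':1, 'A':2, 'B':2, 'a':2, 'b':1
C (first-col start): C('$')=0, C('A')=1, C('B')=3, C('a')=5, C('b')=7
L[0]='a': occ=0, LF[0]=C('a')+0=5+0=5
L[1]='b': occ=0, LF[1]=C('b')+0=7+0=7
L[2]='B': occ=0, LF[2]=C('B')+0=3+0=3
L[3]='B': occ=1, LF[3]=C('B')+1=3+1=4
L[4]='a': occ=1, LF[4]=C('a')+1=5+1=6
L[5]='A': occ=0, LF[5]=C('A')+0=1+0=1
L[6]='$': occ=0, LF[6]=C('$')+0=0+0=0
L[7]='A': occ=1, LF[7]=C('A')+1=1+1=2

Answer: 5 7 3 4 6 1 0 2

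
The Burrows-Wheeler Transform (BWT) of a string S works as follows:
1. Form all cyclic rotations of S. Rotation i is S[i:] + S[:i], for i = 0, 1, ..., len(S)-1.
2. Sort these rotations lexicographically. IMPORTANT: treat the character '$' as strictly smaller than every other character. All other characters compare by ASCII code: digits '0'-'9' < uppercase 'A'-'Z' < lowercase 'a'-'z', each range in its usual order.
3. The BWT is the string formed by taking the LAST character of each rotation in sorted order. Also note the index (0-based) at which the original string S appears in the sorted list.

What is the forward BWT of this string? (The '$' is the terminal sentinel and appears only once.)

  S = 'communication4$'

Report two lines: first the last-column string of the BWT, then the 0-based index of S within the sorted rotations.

All 15 rotations (rotation i = S[i:]+S[:i]):
  rot[0] = communication4$
  rot[1] = ommunication4$c
  rot[2] = mmunication4$co
  rot[3] = munication4$com
  rot[4] = unication4$comm
  rot[5] = nication4$commu
  rot[6] = ication4$commun
  rot[7] = cation4$communi
  rot[8] = ation4$communic
  rot[9] = tion4$communica
  rot[10] = ion4$communicat
  rot[11] = on4$communicati
  rot[12] = n4$communicatio
  rot[13] = 4$communication
  rot[14] = $communication4
Sorted (with $ < everything):
  sorted[0] = $communication4  (last char: '4')
  sorted[1] = 4$communication  (last char: 'n')
  sorted[2] = ation4$communic  (last char: 'c')
  sorted[3] = cation4$communi  (last char: 'i')
  sorted[4] = communication4$  (last char: '$')
  sorted[5] = ication4$commun  (last char: 'n')
  sorted[6] = ion4$communicat  (last char: 't')
  sorted[7] = mmunication4$co  (last char: 'o')
  sorted[8] = munication4$com  (last char: 'm')
  sorted[9] = n4$communicatio  (last char: 'o')
  sorted[10] = nication4$commu  (last char: 'u')
  sorted[11] = ommunication4$c  (last char: 'c')
  sorted[12] = on4$communicati  (last char: 'i')
  sorted[13] = tion4$communica  (last char: 'a')
  sorted[14] = unication4$comm  (last char: 'm')
Last column: 4nci$ntomouciam
Original string S is at sorted index 4

Answer: 4nci$ntomouciam
4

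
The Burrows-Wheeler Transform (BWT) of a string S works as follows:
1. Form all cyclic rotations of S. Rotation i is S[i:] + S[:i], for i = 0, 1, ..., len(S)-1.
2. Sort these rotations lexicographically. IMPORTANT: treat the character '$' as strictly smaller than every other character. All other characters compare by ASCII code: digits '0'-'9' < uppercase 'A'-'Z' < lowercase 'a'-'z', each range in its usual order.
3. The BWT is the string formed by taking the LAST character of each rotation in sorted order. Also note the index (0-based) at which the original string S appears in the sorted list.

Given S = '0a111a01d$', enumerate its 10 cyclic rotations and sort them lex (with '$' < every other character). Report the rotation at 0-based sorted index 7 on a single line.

Answer: a01d$0a111

Derivation:
All 10 rotations (rotation i = S[i:]+S[:i]):
  rot[0] = 0a111a01d$
  rot[1] = a111a01d$0
  rot[2] = 111a01d$0a
  rot[3] = 11a01d$0a1
  rot[4] = 1a01d$0a11
  rot[5] = a01d$0a111
  rot[6] = 01d$0a111a
  rot[7] = 1d$0a111a0
  rot[8] = d$0a111a01
  rot[9] = $0a111a01d
Sorted (with $ < everything):
  sorted[0] = $0a111a01d
  sorted[1] = 01d$0a111a
  sorted[2] = 0a111a01d$
  sorted[3] = 111a01d$0a
  sorted[4] = 11a01d$0a1
  sorted[5] = 1a01d$0a11
  sorted[6] = 1d$0a111a0
  sorted[7] = a01d$0a111
  sorted[8] = a111a01d$0
  sorted[9] = d$0a111a01
sorted[7] = a01d$0a111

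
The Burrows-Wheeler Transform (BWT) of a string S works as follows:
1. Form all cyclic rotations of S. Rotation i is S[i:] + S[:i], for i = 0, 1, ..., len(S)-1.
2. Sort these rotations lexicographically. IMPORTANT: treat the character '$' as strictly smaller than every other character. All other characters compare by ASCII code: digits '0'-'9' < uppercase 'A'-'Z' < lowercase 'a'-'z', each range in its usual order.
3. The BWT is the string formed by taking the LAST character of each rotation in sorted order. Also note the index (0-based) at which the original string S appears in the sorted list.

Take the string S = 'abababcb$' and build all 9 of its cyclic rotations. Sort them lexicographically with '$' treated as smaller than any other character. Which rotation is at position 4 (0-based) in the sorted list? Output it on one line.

Answer: b$abababc

Derivation:
All 9 rotations (rotation i = S[i:]+S[:i]):
  rot[0] = abababcb$
  rot[1] = bababcb$a
  rot[2] = ababcb$ab
  rot[3] = babcb$aba
  rot[4] = abcb$abab
  rot[5] = bcb$ababa
  rot[6] = cb$ababab
  rot[7] = b$abababc
  rot[8] = $abababcb
Sorted (with $ < everything):
  sorted[0] = $abababcb
  sorted[1] = abababcb$
  sorted[2] = ababcb$ab
  sorted[3] = abcb$abab
  sorted[4] = b$abababc
  sorted[5] = bababcb$a
  sorted[6] = babcb$aba
  sorted[7] = bcb$ababa
  sorted[8] = cb$ababab
sorted[4] = b$abababc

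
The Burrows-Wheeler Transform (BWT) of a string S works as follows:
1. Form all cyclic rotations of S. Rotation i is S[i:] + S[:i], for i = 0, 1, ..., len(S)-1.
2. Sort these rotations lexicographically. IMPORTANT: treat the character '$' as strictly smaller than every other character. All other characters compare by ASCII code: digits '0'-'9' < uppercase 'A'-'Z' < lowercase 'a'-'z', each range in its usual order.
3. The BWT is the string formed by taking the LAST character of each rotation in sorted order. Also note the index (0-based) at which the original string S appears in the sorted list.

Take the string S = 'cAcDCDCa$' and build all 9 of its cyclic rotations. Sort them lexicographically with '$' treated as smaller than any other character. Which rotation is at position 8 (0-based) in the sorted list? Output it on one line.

Answer: cDCDCa$cA

Derivation:
All 9 rotations (rotation i = S[i:]+S[:i]):
  rot[0] = cAcDCDCa$
  rot[1] = AcDCDCa$c
  rot[2] = cDCDCa$cA
  rot[3] = DCDCa$cAc
  rot[4] = CDCa$cAcD
  rot[5] = DCa$cAcDC
  rot[6] = Ca$cAcDCD
  rot[7] = a$cAcDCDC
  rot[8] = $cAcDCDCa
Sorted (with $ < everything):
  sorted[0] = $cAcDCDCa
  sorted[1] = AcDCDCa$c
  sorted[2] = CDCa$cAcD
  sorted[3] = Ca$cAcDCD
  sorted[4] = DCDCa$cAc
  sorted[5] = DCa$cAcDC
  sorted[6] = a$cAcDCDC
  sorted[7] = cAcDCDCa$
  sorted[8] = cDCDCa$cA
sorted[8] = cDCDCa$cA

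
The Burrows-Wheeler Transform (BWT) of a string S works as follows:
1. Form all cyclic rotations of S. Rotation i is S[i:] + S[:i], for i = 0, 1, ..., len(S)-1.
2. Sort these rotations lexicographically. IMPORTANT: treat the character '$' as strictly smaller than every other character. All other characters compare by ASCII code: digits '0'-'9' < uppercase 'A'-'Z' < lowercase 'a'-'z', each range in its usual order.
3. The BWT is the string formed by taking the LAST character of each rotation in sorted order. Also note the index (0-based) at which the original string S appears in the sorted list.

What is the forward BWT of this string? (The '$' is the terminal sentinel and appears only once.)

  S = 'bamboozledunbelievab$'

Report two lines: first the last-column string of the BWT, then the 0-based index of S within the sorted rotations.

All 21 rotations (rotation i = S[i:]+S[:i]):
  rot[0] = bamboozledunbelievab$
  rot[1] = amboozledunbelievab$b
  rot[2] = mboozledunbelievab$ba
  rot[3] = boozledunbelievab$bam
  rot[4] = oozledunbelievab$bamb
  rot[5] = ozledunbelievab$bambo
  rot[6] = zledunbelievab$bamboo
  rot[7] = ledunbelievab$bambooz
  rot[8] = edunbelievab$bamboozl
  rot[9] = dunbelievab$bamboozle
  rot[10] = unbelievab$bamboozled
  rot[11] = nbelievab$bamboozledu
  rot[12] = believab$bamboozledun
  rot[13] = elievab$bamboozledunb
  rot[14] = lievab$bamboozledunbe
  rot[15] = ievab$bamboozledunbel
  rot[16] = evab$bamboozledunbeli
  rot[17] = vab$bamboozledunbelie
  rot[18] = ab$bamboozledunbeliev
  rot[19] = b$bamboozledunbelieva
  rot[20] = $bamboozledunbelievab
Sorted (with $ < everything):
  sorted[0] = $bamboozledunbelievab  (last char: 'b')
  sorted[1] = ab$bamboozledunbeliev  (last char: 'v')
  sorted[2] = amboozledunbelievab$b  (last char: 'b')
  sorted[3] = b$bamboozledunbelieva  (last char: 'a')
  sorted[4] = bamboozledunbelievab$  (last char: '$')
  sorted[5] = believab$bamboozledun  (last char: 'n')
  sorted[6] = boozledunbelievab$bam  (last char: 'm')
  sorted[7] = dunbelievab$bamboozle  (last char: 'e')
  sorted[8] = edunbelievab$bamboozl  (last char: 'l')
  sorted[9] = elievab$bamboozledunb  (last char: 'b')
  sorted[10] = evab$bamboozledunbeli  (last char: 'i')
  sorted[11] = ievab$bamboozledunbel  (last char: 'l')
  sorted[12] = ledunbelievab$bambooz  (last char: 'z')
  sorted[13] = lievab$bamboozledunbe  (last char: 'e')
  sorted[14] = mboozledunbelievab$ba  (last char: 'a')
  sorted[15] = nbelievab$bamboozledu  (last char: 'u')
  sorted[16] = oozledunbelievab$bamb  (last char: 'b')
  sorted[17] = ozledunbelievab$bambo  (last char: 'o')
  sorted[18] = unbelievab$bamboozled  (last char: 'd')
  sorted[19] = vab$bamboozledunbelie  (last char: 'e')
  sorted[20] = zledunbelievab$bamboo  (last char: 'o')
Last column: bvba$nmelbilzeaubodeo
Original string S is at sorted index 4

Answer: bvba$nmelbilzeaubodeo
4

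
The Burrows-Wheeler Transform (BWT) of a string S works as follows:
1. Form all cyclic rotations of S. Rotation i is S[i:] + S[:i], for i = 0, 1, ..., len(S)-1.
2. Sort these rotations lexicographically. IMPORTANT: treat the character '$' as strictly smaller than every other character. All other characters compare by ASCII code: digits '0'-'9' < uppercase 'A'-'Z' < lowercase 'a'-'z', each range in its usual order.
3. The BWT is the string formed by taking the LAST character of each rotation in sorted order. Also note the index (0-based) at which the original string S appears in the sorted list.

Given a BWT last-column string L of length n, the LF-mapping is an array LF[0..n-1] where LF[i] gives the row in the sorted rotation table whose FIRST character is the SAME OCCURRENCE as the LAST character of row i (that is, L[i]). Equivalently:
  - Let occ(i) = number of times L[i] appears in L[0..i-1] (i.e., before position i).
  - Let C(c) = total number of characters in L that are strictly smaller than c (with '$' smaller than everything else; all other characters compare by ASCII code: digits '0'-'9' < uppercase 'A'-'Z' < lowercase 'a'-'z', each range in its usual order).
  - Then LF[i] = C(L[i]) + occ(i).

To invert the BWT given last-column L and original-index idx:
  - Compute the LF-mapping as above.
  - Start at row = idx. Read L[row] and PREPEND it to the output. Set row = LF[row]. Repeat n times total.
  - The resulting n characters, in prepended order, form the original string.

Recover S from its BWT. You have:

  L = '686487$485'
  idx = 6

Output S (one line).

Answer: 764845886$

Derivation:
LF mapping: 4 7 5 1 8 6 0 2 9 3
Walk LF starting at row 6, prepending L[row]:
  step 1: row=6, L[6]='$', prepend. Next row=LF[6]=0
  step 2: row=0, L[0]='6', prepend. Next row=LF[0]=4
  step 3: row=4, L[4]='8', prepend. Next row=LF[4]=8
  step 4: row=8, L[8]='8', prepend. Next row=LF[8]=9
  step 5: row=9, L[9]='5', prepend. Next row=LF[9]=3
  step 6: row=3, L[3]='4', prepend. Next row=LF[3]=1
  step 7: row=1, L[1]='8', prepend. Next row=LF[1]=7
  step 8: row=7, L[7]='4', prepend. Next row=LF[7]=2
  step 9: row=2, L[2]='6', prepend. Next row=LF[2]=5
  step 10: row=5, L[5]='7', prepend. Next row=LF[5]=6
Reversed output: 764845886$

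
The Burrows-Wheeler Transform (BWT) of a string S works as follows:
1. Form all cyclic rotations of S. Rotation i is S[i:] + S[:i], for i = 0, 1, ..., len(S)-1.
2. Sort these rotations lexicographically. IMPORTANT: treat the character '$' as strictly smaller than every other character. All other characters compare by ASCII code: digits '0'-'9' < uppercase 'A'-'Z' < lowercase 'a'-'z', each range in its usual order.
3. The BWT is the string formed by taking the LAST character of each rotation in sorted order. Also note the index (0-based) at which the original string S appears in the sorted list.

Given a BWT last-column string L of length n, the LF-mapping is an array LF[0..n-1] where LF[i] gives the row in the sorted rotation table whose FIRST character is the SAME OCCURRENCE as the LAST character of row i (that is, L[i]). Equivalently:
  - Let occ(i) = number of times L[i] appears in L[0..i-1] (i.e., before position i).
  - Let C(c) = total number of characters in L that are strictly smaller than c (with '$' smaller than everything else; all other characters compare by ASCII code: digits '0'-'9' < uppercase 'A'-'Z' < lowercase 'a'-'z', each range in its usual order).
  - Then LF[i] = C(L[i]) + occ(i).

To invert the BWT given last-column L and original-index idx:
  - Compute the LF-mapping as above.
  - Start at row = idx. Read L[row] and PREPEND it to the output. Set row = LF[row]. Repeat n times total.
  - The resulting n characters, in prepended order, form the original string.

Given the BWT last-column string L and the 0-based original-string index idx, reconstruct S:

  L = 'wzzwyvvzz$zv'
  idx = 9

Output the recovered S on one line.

LF mapping: 4 7 8 5 6 1 2 9 10 0 11 3
Walk LF starting at row 9, prepending L[row]:
  step 1: row=9, L[9]='$', prepend. Next row=LF[9]=0
  step 2: row=0, L[0]='w', prepend. Next row=LF[0]=4
  step 3: row=4, L[4]='y', prepend. Next row=LF[4]=6
  step 4: row=6, L[6]='v', prepend. Next row=LF[6]=2
  step 5: row=2, L[2]='z', prepend. Next row=LF[2]=8
  step 6: row=8, L[8]='z', prepend. Next row=LF[8]=10
  step 7: row=10, L[10]='z', prepend. Next row=LF[10]=11
  step 8: row=11, L[11]='v', prepend. Next row=LF[11]=3
  step 9: row=3, L[3]='w', prepend. Next row=LF[3]=5
  step 10: row=5, L[5]='v', prepend. Next row=LF[5]=1
  step 11: row=1, L[1]='z', prepend. Next row=LF[1]=7
  step 12: row=7, L[7]='z', prepend. Next row=LF[7]=9
Reversed output: zzvwvzzzvyw$

Answer: zzvwvzzzvyw$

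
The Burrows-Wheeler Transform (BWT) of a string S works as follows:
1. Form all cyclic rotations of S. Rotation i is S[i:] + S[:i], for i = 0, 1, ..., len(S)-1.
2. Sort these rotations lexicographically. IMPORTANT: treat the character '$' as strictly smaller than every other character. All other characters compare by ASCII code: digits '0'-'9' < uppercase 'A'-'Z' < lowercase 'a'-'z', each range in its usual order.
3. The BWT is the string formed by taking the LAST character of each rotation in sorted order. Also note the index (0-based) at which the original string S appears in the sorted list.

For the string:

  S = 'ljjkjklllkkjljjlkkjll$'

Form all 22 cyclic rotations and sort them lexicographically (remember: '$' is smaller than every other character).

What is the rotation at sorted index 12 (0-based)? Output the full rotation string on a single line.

Answer: kkjll$ljjkjklllkkjljjl

Derivation:
All 22 rotations (rotation i = S[i:]+S[:i]):
  rot[0] = ljjkjklllkkjljjlkkjll$
  rot[1] = jjkjklllkkjljjlkkjll$l
  rot[2] = jkjklllkkjljjlkkjll$lj
  rot[3] = kjklllkkjljjlkkjll$ljj
  rot[4] = jklllkkjljjlkkjll$ljjk
  rot[5] = klllkkjljjlkkjll$ljjkj
  rot[6] = lllkkjljjlkkjll$ljjkjk
  rot[7] = llkkjljjlkkjll$ljjkjkl
  rot[8] = lkkjljjlkkjll$ljjkjkll
  rot[9] = kkjljjlkkjll$ljjkjklll
  rot[10] = kjljjlkkjll$ljjkjklllk
  rot[11] = jljjlkkjll$ljjkjklllkk
  rot[12] = ljjlkkjll$ljjkjklllkkj
  rot[13] = jjlkkjll$ljjkjklllkkjl
  rot[14] = jlkkjll$ljjkjklllkkjlj
  rot[15] = lkkjll$ljjkjklllkkjljj
  rot[16] = kkjll$ljjkjklllkkjljjl
  rot[17] = kjll$ljjkjklllkkjljjlk
  rot[18] = jll$ljjkjklllkkjljjlkk
  rot[19] = ll$ljjkjklllkkjljjlkkj
  rot[20] = l$ljjkjklllkkjljjlkkjl
  rot[21] = $ljjkjklllkkjljjlkkjll
Sorted (with $ < everything):
  sorted[0] = $ljjkjklllkkjljjlkkjll
  sorted[1] = jjkjklllkkjljjlkkjll$l
  sorted[2] = jjlkkjll$ljjkjklllkkjl
  sorted[3] = jkjklllkkjljjlkkjll$lj
  sorted[4] = jklllkkjljjlkkjll$ljjk
  sorted[5] = jljjlkkjll$ljjkjklllkk
  sorted[6] = jlkkjll$ljjkjklllkkjlj
  sorted[7] = jll$ljjkjklllkkjljjlkk
  sorted[8] = kjklllkkjljjlkkjll$ljj
  sorted[9] = kjljjlkkjll$ljjkjklllk
  sorted[10] = kjll$ljjkjklllkkjljjlk
  sorted[11] = kkjljjlkkjll$ljjkjklll
  sorted[12] = kkjll$ljjkjklllkkjljjl
  sorted[13] = klllkkjljjlkkjll$ljjkj
  sorted[14] = l$ljjkjklllkkjljjlkkjl
  sorted[15] = ljjkjklllkkjljjlkkjll$
  sorted[16] = ljjlkkjll$ljjkjklllkkj
  sorted[17] = lkkjljjlkkjll$ljjkjkll
  sorted[18] = lkkjll$ljjkjklllkkjljj
  sorted[19] = ll$ljjkjklllkkjljjlkkj
  sorted[20] = llkkjljjlkkjll$ljjkjkl
  sorted[21] = lllkkjljjlkkjll$ljjkjk
sorted[12] = kkjll$ljjkjklllkkjljjl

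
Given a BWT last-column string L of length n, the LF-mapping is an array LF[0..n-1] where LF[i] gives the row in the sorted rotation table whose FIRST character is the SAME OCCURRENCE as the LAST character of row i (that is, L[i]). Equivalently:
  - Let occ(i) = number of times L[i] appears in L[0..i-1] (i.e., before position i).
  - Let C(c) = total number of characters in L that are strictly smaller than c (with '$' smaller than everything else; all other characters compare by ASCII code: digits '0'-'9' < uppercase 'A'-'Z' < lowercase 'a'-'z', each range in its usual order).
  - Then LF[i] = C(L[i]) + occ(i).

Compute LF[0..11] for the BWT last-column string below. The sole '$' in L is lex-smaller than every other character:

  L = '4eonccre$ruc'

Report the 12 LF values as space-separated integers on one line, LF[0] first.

Char counts: '$':1, '4':1, 'c':3, 'e':2, 'n':1, 'o':1, 'r':2, 'u':1
C (first-col start): C('$')=0, C('4')=1, C('c')=2, C('e')=5, C('n')=7, C('o')=8, C('r')=9, C('u')=11
L[0]='4': occ=0, LF[0]=C('4')+0=1+0=1
L[1]='e': occ=0, LF[1]=C('e')+0=5+0=5
L[2]='o': occ=0, LF[2]=C('o')+0=8+0=8
L[3]='n': occ=0, LF[3]=C('n')+0=7+0=7
L[4]='c': occ=0, LF[4]=C('c')+0=2+0=2
L[5]='c': occ=1, LF[5]=C('c')+1=2+1=3
L[6]='r': occ=0, LF[6]=C('r')+0=9+0=9
L[7]='e': occ=1, LF[7]=C('e')+1=5+1=6
L[8]='$': occ=0, LF[8]=C('$')+0=0+0=0
L[9]='r': occ=1, LF[9]=C('r')+1=9+1=10
L[10]='u': occ=0, LF[10]=C('u')+0=11+0=11
L[11]='c': occ=2, LF[11]=C('c')+2=2+2=4

Answer: 1 5 8 7 2 3 9 6 0 10 11 4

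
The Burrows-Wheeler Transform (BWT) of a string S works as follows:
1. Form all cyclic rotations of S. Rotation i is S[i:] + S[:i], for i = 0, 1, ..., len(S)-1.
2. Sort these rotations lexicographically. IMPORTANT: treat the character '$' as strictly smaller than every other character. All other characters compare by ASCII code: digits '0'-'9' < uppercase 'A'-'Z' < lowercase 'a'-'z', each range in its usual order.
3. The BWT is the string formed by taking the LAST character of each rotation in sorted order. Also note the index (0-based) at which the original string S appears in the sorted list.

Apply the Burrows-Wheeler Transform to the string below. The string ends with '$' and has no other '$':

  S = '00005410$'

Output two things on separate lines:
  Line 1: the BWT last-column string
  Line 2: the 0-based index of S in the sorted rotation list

All 9 rotations (rotation i = S[i:]+S[:i]):
  rot[0] = 00005410$
  rot[1] = 0005410$0
  rot[2] = 005410$00
  rot[3] = 05410$000
  rot[4] = 5410$0000
  rot[5] = 410$00005
  rot[6] = 10$000054
  rot[7] = 0$0000541
  rot[8] = $00005410
Sorted (with $ < everything):
  sorted[0] = $00005410  (last char: '0')
  sorted[1] = 0$0000541  (last char: '1')
  sorted[2] = 00005410$  (last char: '$')
  sorted[3] = 0005410$0  (last char: '0')
  sorted[4] = 005410$00  (last char: '0')
  sorted[5] = 05410$000  (last char: '0')
  sorted[6] = 10$000054  (last char: '4')
  sorted[7] = 410$00005  (last char: '5')
  sorted[8] = 5410$0000  (last char: '0')
Last column: 01$000450
Original string S is at sorted index 2

Answer: 01$000450
2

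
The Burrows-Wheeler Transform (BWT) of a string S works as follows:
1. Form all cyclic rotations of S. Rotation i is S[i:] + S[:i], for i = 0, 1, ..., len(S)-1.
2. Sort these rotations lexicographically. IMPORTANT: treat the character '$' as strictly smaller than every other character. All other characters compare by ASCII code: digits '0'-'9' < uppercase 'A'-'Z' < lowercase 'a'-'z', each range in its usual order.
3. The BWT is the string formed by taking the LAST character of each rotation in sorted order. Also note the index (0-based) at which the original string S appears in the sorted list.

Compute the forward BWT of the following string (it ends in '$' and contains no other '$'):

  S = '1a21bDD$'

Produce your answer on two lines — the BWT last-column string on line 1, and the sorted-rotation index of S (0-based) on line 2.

All 8 rotations (rotation i = S[i:]+S[:i]):
  rot[0] = 1a21bDD$
  rot[1] = a21bDD$1
  rot[2] = 21bDD$1a
  rot[3] = 1bDD$1a2
  rot[4] = bDD$1a21
  rot[5] = DD$1a21b
  rot[6] = D$1a21bD
  rot[7] = $1a21bDD
Sorted (with $ < everything):
  sorted[0] = $1a21bDD  (last char: 'D')
  sorted[1] = 1a21bDD$  (last char: '$')
  sorted[2] = 1bDD$1a2  (last char: '2')
  sorted[3] = 21bDD$1a  (last char: 'a')
  sorted[4] = D$1a21bD  (last char: 'D')
  sorted[5] = DD$1a21b  (last char: 'b')
  sorted[6] = a21bDD$1  (last char: '1')
  sorted[7] = bDD$1a21  (last char: '1')
Last column: D$2aDb11
Original string S is at sorted index 1

Answer: D$2aDb11
1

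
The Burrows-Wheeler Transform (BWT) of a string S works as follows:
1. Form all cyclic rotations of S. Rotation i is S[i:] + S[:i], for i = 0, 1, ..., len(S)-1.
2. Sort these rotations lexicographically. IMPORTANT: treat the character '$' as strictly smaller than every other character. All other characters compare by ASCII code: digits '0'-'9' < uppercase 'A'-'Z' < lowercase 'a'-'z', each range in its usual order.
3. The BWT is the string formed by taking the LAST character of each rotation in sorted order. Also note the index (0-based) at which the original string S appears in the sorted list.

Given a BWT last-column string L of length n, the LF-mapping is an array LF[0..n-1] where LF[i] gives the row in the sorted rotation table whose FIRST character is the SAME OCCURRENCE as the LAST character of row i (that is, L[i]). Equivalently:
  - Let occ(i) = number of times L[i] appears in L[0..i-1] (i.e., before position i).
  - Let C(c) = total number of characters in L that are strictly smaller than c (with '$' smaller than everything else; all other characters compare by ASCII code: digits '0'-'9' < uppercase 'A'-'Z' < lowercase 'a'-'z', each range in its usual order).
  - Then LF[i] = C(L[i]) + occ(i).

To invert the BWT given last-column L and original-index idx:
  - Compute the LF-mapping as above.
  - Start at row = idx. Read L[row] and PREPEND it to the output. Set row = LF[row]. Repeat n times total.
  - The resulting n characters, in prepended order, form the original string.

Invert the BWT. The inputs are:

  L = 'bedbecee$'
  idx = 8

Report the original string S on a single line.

Answer: eeedbceb$

Derivation:
LF mapping: 1 5 4 2 6 3 7 8 0
Walk LF starting at row 8, prepending L[row]:
  step 1: row=8, L[8]='$', prepend. Next row=LF[8]=0
  step 2: row=0, L[0]='b', prepend. Next row=LF[0]=1
  step 3: row=1, L[1]='e', prepend. Next row=LF[1]=5
  step 4: row=5, L[5]='c', prepend. Next row=LF[5]=3
  step 5: row=3, L[3]='b', prepend. Next row=LF[3]=2
  step 6: row=2, L[2]='d', prepend. Next row=LF[2]=4
  step 7: row=4, L[4]='e', prepend. Next row=LF[4]=6
  step 8: row=6, L[6]='e', prepend. Next row=LF[6]=7
  step 9: row=7, L[7]='e', prepend. Next row=LF[7]=8
Reversed output: eeedbceb$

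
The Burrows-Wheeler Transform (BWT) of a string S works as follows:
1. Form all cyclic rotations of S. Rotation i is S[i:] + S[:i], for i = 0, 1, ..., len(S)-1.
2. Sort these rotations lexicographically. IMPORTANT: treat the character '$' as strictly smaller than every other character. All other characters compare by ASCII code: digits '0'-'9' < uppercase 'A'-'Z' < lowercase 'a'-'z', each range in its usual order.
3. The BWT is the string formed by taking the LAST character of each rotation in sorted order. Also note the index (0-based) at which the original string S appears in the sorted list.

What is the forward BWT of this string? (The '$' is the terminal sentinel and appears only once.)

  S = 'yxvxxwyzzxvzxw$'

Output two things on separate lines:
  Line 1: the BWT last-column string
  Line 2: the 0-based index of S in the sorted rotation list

All 15 rotations (rotation i = S[i:]+S[:i]):
  rot[0] = yxvxxwyzzxvzxw$
  rot[1] = xvxxwyzzxvzxw$y
  rot[2] = vxxwyzzxvzxw$yx
  rot[3] = xxwyzzxvzxw$yxv
  rot[4] = xwyzzxvzxw$yxvx
  rot[5] = wyzzxvzxw$yxvxx
  rot[6] = yzzxvzxw$yxvxxw
  rot[7] = zzxvzxw$yxvxxwy
  rot[8] = zxvzxw$yxvxxwyz
  rot[9] = xvzxw$yxvxxwyzz
  rot[10] = vzxw$yxvxxwyzzx
  rot[11] = zxw$yxvxxwyzzxv
  rot[12] = xw$yxvxxwyzzxvz
  rot[13] = w$yxvxxwyzzxvzx
  rot[14] = $yxvxxwyzzxvzxw
Sorted (with $ < everything):
  sorted[0] = $yxvxxwyzzxvzxw  (last char: 'w')
  sorted[1] = vxxwyzzxvzxw$yx  (last char: 'x')
  sorted[2] = vzxw$yxvxxwyzzx  (last char: 'x')
  sorted[3] = w$yxvxxwyzzxvzx  (last char: 'x')
  sorted[4] = wyzzxvzxw$yxvxx  (last char: 'x')
  sorted[5] = xvxxwyzzxvzxw$y  (last char: 'y')
  sorted[6] = xvzxw$yxvxxwyzz  (last char: 'z')
  sorted[7] = xw$yxvxxwyzzxvz  (last char: 'z')
  sorted[8] = xwyzzxvzxw$yxvx  (last char: 'x')
  sorted[9] = xxwyzzxvzxw$yxv  (last char: 'v')
  sorted[10] = yxvxxwyzzxvzxw$  (last char: '$')
  sorted[11] = yzzxvzxw$yxvxxw  (last char: 'w')
  sorted[12] = zxvzxw$yxvxxwyz  (last char: 'z')
  sorted[13] = zxw$yxvxxwyzzxv  (last char: 'v')
  sorted[14] = zzxvzxw$yxvxxwy  (last char: 'y')
Last column: wxxxxyzzxv$wzvy
Original string S is at sorted index 10

Answer: wxxxxyzzxv$wzvy
10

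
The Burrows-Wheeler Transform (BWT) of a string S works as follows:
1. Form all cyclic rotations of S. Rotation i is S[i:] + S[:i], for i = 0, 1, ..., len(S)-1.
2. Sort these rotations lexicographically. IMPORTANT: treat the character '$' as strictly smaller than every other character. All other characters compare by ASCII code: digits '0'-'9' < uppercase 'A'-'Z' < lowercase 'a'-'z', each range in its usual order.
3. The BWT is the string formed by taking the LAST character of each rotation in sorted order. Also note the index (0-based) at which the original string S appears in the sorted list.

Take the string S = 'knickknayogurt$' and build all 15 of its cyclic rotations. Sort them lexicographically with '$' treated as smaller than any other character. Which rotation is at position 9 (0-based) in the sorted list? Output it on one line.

Answer: nickknayogurt$k

Derivation:
All 15 rotations (rotation i = S[i:]+S[:i]):
  rot[0] = knickknayogurt$
  rot[1] = nickknayogurt$k
  rot[2] = ickknayogurt$kn
  rot[3] = ckknayogurt$kni
  rot[4] = kknayogurt$knic
  rot[5] = knayogurt$knick
  rot[6] = nayogurt$knickk
  rot[7] = ayogurt$knickkn
  rot[8] = yogurt$knickkna
  rot[9] = ogurt$knickknay
  rot[10] = gurt$knickknayo
  rot[11] = urt$knickknayog
  rot[12] = rt$knickknayogu
  rot[13] = t$knickknayogur
  rot[14] = $knickknayogurt
Sorted (with $ < everything):
  sorted[0] = $knickknayogurt
  sorted[1] = ayogurt$knickkn
  sorted[2] = ckknayogurt$kni
  sorted[3] = gurt$knickknayo
  sorted[4] = ickknayogurt$kn
  sorted[5] = kknayogurt$knic
  sorted[6] = knayogurt$knick
  sorted[7] = knickknayogurt$
  sorted[8] = nayogurt$knickk
  sorted[9] = nickknayogurt$k
  sorted[10] = ogurt$knickknay
  sorted[11] = rt$knickknayogu
  sorted[12] = t$knickknayogur
  sorted[13] = urt$knickknayog
  sorted[14] = yogurt$knickkna
sorted[9] = nickknayogurt$k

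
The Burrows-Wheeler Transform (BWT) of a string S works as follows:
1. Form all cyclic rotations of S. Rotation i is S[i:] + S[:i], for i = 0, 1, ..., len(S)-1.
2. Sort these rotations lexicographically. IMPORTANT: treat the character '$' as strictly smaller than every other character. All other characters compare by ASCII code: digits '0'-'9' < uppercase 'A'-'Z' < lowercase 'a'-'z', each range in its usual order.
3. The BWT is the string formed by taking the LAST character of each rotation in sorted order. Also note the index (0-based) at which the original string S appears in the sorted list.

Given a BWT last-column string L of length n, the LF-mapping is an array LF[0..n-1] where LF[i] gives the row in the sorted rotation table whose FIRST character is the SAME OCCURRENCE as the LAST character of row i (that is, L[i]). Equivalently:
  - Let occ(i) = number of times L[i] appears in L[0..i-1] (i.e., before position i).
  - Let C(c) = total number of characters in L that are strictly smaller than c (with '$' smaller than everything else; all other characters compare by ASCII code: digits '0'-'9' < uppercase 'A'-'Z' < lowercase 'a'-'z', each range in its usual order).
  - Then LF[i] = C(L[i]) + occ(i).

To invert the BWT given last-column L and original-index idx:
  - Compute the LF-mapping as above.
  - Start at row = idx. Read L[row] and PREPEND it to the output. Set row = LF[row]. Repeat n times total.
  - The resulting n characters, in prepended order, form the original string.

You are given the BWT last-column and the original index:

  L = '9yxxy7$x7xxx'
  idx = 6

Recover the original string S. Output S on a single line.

LF mapping: 3 10 4 5 11 1 0 6 2 7 8 9
Walk LF starting at row 6, prepending L[row]:
  step 1: row=6, L[6]='$', prepend. Next row=LF[6]=0
  step 2: row=0, L[0]='9', prepend. Next row=LF[0]=3
  step 3: row=3, L[3]='x', prepend. Next row=LF[3]=5
  step 4: row=5, L[5]='7', prepend. Next row=LF[5]=1
  step 5: row=1, L[1]='y', prepend. Next row=LF[1]=10
  step 6: row=10, L[10]='x', prepend. Next row=LF[10]=8
  step 7: row=8, L[8]='7', prepend. Next row=LF[8]=2
  step 8: row=2, L[2]='x', prepend. Next row=LF[2]=4
  step 9: row=4, L[4]='y', prepend. Next row=LF[4]=11
  step 10: row=11, L[11]='x', prepend. Next row=LF[11]=9
  step 11: row=9, L[9]='x', prepend. Next row=LF[9]=7
  step 12: row=7, L[7]='x', prepend. Next row=LF[7]=6
Reversed output: xxxyx7xy7x9$

Answer: xxxyx7xy7x9$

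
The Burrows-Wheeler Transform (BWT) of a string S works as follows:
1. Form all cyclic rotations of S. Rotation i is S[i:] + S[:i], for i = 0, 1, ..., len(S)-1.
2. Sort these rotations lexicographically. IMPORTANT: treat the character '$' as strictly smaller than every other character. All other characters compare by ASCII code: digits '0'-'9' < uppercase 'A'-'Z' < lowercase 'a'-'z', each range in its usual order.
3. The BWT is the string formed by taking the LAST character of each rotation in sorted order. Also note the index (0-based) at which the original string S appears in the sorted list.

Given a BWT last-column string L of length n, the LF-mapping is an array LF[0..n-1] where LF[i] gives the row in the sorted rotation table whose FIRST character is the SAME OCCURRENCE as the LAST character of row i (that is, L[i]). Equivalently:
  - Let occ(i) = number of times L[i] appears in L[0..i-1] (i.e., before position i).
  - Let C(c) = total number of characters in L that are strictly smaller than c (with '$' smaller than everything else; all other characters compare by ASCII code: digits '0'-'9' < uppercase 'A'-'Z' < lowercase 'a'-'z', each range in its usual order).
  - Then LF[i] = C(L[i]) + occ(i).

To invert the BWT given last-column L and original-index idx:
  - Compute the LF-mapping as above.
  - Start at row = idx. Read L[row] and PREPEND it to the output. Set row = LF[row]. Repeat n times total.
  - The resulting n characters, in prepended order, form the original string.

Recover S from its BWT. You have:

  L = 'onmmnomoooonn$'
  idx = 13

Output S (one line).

Answer: oonoonnmmmnoo$

Derivation:
LF mapping: 8 4 1 2 5 9 3 10 11 12 13 6 7 0
Walk LF starting at row 13, prepending L[row]:
  step 1: row=13, L[13]='$', prepend. Next row=LF[13]=0
  step 2: row=0, L[0]='o', prepend. Next row=LF[0]=8
  step 3: row=8, L[8]='o', prepend. Next row=LF[8]=11
  step 4: row=11, L[11]='n', prepend. Next row=LF[11]=6
  step 5: row=6, L[6]='m', prepend. Next row=LF[6]=3
  step 6: row=3, L[3]='m', prepend. Next row=LF[3]=2
  step 7: row=2, L[2]='m', prepend. Next row=LF[2]=1
  step 8: row=1, L[1]='n', prepend. Next row=LF[1]=4
  step 9: row=4, L[4]='n', prepend. Next row=LF[4]=5
  step 10: row=5, L[5]='o', prepend. Next row=LF[5]=9
  step 11: row=9, L[9]='o', prepend. Next row=LF[9]=12
  step 12: row=12, L[12]='n', prepend. Next row=LF[12]=7
  step 13: row=7, L[7]='o', prepend. Next row=LF[7]=10
  step 14: row=10, L[10]='o', prepend. Next row=LF[10]=13
Reversed output: oonoonnmmmnoo$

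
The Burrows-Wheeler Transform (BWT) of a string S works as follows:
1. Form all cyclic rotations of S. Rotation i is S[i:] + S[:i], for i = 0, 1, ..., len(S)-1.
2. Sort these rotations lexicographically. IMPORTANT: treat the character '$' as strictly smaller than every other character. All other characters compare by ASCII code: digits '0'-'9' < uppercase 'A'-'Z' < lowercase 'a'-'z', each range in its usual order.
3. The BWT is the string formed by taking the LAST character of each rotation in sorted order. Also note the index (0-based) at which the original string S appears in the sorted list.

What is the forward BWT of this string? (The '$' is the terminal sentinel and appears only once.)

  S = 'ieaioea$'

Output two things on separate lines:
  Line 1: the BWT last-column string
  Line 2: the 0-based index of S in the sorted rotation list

Answer: aeeoi$ai
5

Derivation:
All 8 rotations (rotation i = S[i:]+S[:i]):
  rot[0] = ieaioea$
  rot[1] = eaioea$i
  rot[2] = aioea$ie
  rot[3] = ioea$iea
  rot[4] = oea$ieai
  rot[5] = ea$ieaio
  rot[6] = a$ieaioe
  rot[7] = $ieaioea
Sorted (with $ < everything):
  sorted[0] = $ieaioea  (last char: 'a')
  sorted[1] = a$ieaioe  (last char: 'e')
  sorted[2] = aioea$ie  (last char: 'e')
  sorted[3] = ea$ieaio  (last char: 'o')
  sorted[4] = eaioea$i  (last char: 'i')
  sorted[5] = ieaioea$  (last char: '$')
  sorted[6] = ioea$iea  (last char: 'a')
  sorted[7] = oea$ieai  (last char: 'i')
Last column: aeeoi$ai
Original string S is at sorted index 5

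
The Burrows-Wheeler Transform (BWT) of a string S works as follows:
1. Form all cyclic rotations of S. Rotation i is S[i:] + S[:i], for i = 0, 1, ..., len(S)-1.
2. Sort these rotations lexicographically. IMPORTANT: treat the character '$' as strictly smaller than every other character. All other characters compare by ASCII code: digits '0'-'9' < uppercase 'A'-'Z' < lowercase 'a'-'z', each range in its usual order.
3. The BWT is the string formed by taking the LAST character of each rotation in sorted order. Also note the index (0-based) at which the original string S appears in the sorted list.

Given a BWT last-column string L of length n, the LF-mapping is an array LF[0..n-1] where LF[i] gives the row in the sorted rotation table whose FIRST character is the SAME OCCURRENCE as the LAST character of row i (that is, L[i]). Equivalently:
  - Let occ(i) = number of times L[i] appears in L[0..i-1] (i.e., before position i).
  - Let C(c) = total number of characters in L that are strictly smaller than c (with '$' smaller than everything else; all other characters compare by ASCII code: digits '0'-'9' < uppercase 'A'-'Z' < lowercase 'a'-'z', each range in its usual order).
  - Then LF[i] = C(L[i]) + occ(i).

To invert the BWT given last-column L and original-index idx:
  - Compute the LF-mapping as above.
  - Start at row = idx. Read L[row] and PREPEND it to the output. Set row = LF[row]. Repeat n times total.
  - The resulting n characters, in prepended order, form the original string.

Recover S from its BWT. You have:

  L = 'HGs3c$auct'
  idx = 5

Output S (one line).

Answer: cactusG3H$

Derivation:
LF mapping: 3 2 7 1 5 0 4 9 6 8
Walk LF starting at row 5, prepending L[row]:
  step 1: row=5, L[5]='$', prepend. Next row=LF[5]=0
  step 2: row=0, L[0]='H', prepend. Next row=LF[0]=3
  step 3: row=3, L[3]='3', prepend. Next row=LF[3]=1
  step 4: row=1, L[1]='G', prepend. Next row=LF[1]=2
  step 5: row=2, L[2]='s', prepend. Next row=LF[2]=7
  step 6: row=7, L[7]='u', prepend. Next row=LF[7]=9
  step 7: row=9, L[9]='t', prepend. Next row=LF[9]=8
  step 8: row=8, L[8]='c', prepend. Next row=LF[8]=6
  step 9: row=6, L[6]='a', prepend. Next row=LF[6]=4
  step 10: row=4, L[4]='c', prepend. Next row=LF[4]=5
Reversed output: cactusG3H$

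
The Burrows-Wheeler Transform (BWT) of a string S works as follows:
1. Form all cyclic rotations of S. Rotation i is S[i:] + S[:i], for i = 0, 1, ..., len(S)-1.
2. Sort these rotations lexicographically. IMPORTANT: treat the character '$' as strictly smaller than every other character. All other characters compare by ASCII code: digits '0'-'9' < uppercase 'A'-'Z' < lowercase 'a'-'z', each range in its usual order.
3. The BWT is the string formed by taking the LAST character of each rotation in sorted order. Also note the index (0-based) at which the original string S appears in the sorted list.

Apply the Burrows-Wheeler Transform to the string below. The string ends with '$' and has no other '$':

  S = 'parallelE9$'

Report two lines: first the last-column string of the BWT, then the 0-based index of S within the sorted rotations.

All 11 rotations (rotation i = S[i:]+S[:i]):
  rot[0] = parallelE9$
  rot[1] = arallelE9$p
  rot[2] = rallelE9$pa
  rot[3] = allelE9$par
  rot[4] = llelE9$para
  rot[5] = lelE9$paral
  rot[6] = elE9$parall
  rot[7] = lE9$paralle
  rot[8] = E9$parallel
  rot[9] = 9$parallelE
  rot[10] = $parallelE9
Sorted (with $ < everything):
  sorted[0] = $parallelE9  (last char: '9')
  sorted[1] = 9$parallelE  (last char: 'E')
  sorted[2] = E9$parallel  (last char: 'l')
  sorted[3] = allelE9$par  (last char: 'r')
  sorted[4] = arallelE9$p  (last char: 'p')
  sorted[5] = elE9$parall  (last char: 'l')
  sorted[6] = lE9$paralle  (last char: 'e')
  sorted[7] = lelE9$paral  (last char: 'l')
  sorted[8] = llelE9$para  (last char: 'a')
  sorted[9] = parallelE9$  (last char: '$')
  sorted[10] = rallelE9$pa  (last char: 'a')
Last column: 9Elrplela$a
Original string S is at sorted index 9

Answer: 9Elrplela$a
9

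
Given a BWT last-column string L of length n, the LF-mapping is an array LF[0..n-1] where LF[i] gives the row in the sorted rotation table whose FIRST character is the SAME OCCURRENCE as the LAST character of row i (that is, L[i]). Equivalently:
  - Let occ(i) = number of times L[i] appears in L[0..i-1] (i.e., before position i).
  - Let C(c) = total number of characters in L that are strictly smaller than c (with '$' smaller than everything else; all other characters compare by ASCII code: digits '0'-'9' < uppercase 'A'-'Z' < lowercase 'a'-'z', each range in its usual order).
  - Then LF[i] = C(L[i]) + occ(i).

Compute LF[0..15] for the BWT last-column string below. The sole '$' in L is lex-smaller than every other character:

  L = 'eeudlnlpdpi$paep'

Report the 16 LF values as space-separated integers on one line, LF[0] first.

Char counts: '$':1, 'a':1, 'd':2, 'e':3, 'i':1, 'l':2, 'n':1, 'p':4, 'u':1
C (first-col start): C('$')=0, C('a')=1, C('d')=2, C('e')=4, C('i')=7, C('l')=8, C('n')=10, C('p')=11, C('u')=15
L[0]='e': occ=0, LF[0]=C('e')+0=4+0=4
L[1]='e': occ=1, LF[1]=C('e')+1=4+1=5
L[2]='u': occ=0, LF[2]=C('u')+0=15+0=15
L[3]='d': occ=0, LF[3]=C('d')+0=2+0=2
L[4]='l': occ=0, LF[4]=C('l')+0=8+0=8
L[5]='n': occ=0, LF[5]=C('n')+0=10+0=10
L[6]='l': occ=1, LF[6]=C('l')+1=8+1=9
L[7]='p': occ=0, LF[7]=C('p')+0=11+0=11
L[8]='d': occ=1, LF[8]=C('d')+1=2+1=3
L[9]='p': occ=1, LF[9]=C('p')+1=11+1=12
L[10]='i': occ=0, LF[10]=C('i')+0=7+0=7
L[11]='$': occ=0, LF[11]=C('$')+0=0+0=0
L[12]='p': occ=2, LF[12]=C('p')+2=11+2=13
L[13]='a': occ=0, LF[13]=C('a')+0=1+0=1
L[14]='e': occ=2, LF[14]=C('e')+2=4+2=6
L[15]='p': occ=3, LF[15]=C('p')+3=11+3=14

Answer: 4 5 15 2 8 10 9 11 3 12 7 0 13 1 6 14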